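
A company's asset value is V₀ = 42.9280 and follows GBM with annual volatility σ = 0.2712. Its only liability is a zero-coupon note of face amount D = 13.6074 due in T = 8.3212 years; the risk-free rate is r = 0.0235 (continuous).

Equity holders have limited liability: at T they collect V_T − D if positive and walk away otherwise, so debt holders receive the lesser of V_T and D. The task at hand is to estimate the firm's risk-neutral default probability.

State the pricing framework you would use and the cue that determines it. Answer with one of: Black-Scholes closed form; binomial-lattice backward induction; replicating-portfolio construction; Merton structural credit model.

Key observation: assets follow a GBM and default happens iff V_T < 13.6074; valuing claims on that split (equity as a call, risky debt as the residual) is the structural model's definition.

framework: Merton structural credit model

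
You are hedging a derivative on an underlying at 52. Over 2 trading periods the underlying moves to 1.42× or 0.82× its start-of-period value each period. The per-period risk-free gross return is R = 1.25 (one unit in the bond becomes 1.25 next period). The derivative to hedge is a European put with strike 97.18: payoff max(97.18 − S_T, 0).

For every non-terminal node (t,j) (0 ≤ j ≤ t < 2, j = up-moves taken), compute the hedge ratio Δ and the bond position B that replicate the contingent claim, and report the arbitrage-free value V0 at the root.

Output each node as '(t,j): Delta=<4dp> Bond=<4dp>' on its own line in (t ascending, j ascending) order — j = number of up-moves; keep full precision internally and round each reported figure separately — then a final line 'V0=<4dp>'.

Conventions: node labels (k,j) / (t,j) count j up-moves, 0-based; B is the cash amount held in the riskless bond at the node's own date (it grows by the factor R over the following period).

(0,0): Delta=-0.8590 Bond=57.3855
(1,0): Delta=-1.0000 Bond=77.7440
(1,1): Delta=-0.8268 Bond=69.3551
V0=12.7173

Arbitrage-free pricing uses the up-move probability p* = (R−d)/(u−d) = 0.7167, discounting each step at R = 1.25.
Terminal payoffs: V(2,0)=62.2152, V(2,1)=36.6312, V(2,2)=0.0000
  t=1,j=0: stock 42.6400 → up 60.5488 (V=36.6312), down 34.9648 (V=62.2152). Price 35.1040; hedge Δ=-1.0000, bond B=77.7440.
  t=1,j=1: stock 73.8400 → up 104.8528 (V=0.0000), down 60.5488 (V=36.6312). Price 8.3031; hedge Δ=-0.8268, bond B=69.3551.
  t=0,j=0: stock 52.0000 → up 73.8400 (V=8.3031), down 42.6400 (V=35.1040). Price 12.7173; hedge Δ=-0.8590, bond B=57.3855.
As a check, the time-0 holding Δ(0,0)·S0 + B(0,0) comes to 12.7173 — exactly V0.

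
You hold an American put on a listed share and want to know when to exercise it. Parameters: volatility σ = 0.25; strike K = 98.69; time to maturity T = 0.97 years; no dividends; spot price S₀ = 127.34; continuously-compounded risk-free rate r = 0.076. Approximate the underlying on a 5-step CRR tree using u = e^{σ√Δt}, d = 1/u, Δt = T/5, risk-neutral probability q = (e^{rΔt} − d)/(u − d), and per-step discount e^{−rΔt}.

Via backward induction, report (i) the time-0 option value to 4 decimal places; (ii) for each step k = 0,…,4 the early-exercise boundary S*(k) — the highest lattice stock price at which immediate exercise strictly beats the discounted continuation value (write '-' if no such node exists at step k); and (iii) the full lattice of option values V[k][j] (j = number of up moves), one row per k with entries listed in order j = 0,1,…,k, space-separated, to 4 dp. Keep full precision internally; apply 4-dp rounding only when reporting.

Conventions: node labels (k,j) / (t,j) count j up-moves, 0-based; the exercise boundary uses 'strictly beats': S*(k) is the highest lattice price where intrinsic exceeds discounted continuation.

price = 1.3521
boundary = - - - - 81.9743
tree:
1.3521
2.6259 0.3033
5.0063 0.6689 0.0000
9.3100 1.4750 0.0000 0.0000
16.7157 3.2528 0.0000 0.0000 0.0000
25.2629 7.1734 0.0000 0.0000 0.0000 0.0000

Δt=0.19400  u=1.11640  d=0.89573  q=0.53981  discount=0.98536
step 5 (expiry): payoffs max(K−S,0) = 25.2629 7.1734 0.0000 0.0000 0.0000 0.0000
step 4: (k=4,j=0): S=81.9743, K−S=16.7157, hold=15.2712 ⇒ V=16.7157 exercise | (k=4,j=1): S=102.1695, K−S=0.0000, hold=3.2528 ⇒ V=3.2528 continue | (k=4,j=2): S=127.3400, K−S=0.0000, hold=0.0000 ⇒ V=0.0000 continue | (k=4,j=3): S=158.7115, K−S=0.0000, hold=0.0000 ⇒ V=0.0000 continue | (k=4,j=4): S=197.8116, K−S=0.0000, hold=0.0000 ⇒ V=0.0000 continue  boundary S*=81.9743
step 3: (k=3,j=0): S=91.5166, K−S=7.1734, hold=9.3100 ⇒ V=9.3100 continue | (k=3,j=1): S=114.0626, K−S=0.0000, hold=1.4750 ⇒ V=1.4750 continue | (k=3,j=2): S=142.1630, K−S=0.0000, hold=0.0000 ⇒ V=0.0000 continue | (k=3,j=3): S=177.1862, K−S=0.0000, hold=0.0000 ⇒ V=0.0000 continue  boundary S*=-
step 2: (k=2,j=0): S=102.1695, K−S=0.0000, hold=5.0063 ⇒ V=5.0063 continue | (k=2,j=1): S=127.3400, K−S=0.0000, hold=0.6689 ⇒ V=0.6689 continue | (k=2,j=2): S=158.7115, K−S=0.0000, hold=0.0000 ⇒ V=0.0000 continue  boundary S*=-
step 1: (k=1,j=0): S=114.0626, K−S=0.0000, hold=2.6259 ⇒ V=2.6259 continue | (k=1,j=1): S=142.1630, K−S=0.0000, hold=0.3033 ⇒ V=0.3033 continue  boundary S*=-
step 0: (k=0,j=0): S=127.3400, K−S=0.0000, hold=1.3521 ⇒ V=1.3521 continue  boundary S*=-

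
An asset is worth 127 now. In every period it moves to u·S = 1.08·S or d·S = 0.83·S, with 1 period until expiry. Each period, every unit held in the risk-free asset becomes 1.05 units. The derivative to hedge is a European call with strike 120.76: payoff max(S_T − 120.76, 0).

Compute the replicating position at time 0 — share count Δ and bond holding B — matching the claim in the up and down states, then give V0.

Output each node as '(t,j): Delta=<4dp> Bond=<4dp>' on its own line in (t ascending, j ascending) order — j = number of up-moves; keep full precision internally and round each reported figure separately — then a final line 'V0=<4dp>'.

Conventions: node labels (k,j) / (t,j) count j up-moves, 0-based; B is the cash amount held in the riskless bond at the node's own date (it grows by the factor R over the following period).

(0,0): Delta=0.5165 Bond=-51.8552
V0=13.7448

Risk-neutral probability p* = (R−d)/(u−d) = (1.05−0.83)/(1.08−0.83) = 0.8800.
Terminal payoffs: V(1,0)=0.0000, V(1,1)=16.4000
(0,0): S=127.0000. Δ = (V_up−V_dn)/(S_up−S_dn) = (16.4000−0.0000)/(137.1600−105.4100) = 0.5165. V = [p*·16.4000 + (1−p*)·0.0000]/1.05 = 13.7448. B = V − Δ·S = -51.8552.
As a check, the time-0 holding Δ(0,0)·S0 + B(0,0) comes to 13.7448 — exactly V0.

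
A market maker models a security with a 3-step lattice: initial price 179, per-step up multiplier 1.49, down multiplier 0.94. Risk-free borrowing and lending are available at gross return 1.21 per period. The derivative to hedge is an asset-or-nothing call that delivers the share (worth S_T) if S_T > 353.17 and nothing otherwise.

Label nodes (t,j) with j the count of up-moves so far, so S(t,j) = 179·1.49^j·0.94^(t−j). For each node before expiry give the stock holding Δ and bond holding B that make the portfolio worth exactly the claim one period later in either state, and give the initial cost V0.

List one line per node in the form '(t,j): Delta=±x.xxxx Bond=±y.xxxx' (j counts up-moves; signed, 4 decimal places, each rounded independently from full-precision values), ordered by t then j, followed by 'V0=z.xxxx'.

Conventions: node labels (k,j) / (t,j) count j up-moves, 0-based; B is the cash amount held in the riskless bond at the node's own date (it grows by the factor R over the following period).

(0,0): Delta=1.6608 Bond=-180.1312
(1,0): Delta=1.6377 Bond=-214.0666
(1,1): Delta=1.6759 Bond=-221.9950
(2,0): Delta=0.0000 Bond=0.0000
(2,1): Delta=2.7091 Bond=-527.6345
(2,2): Delta=1.0000 Bond=0.0000
V0=117.1517

The replicating-portfolio and risk-neutral prices coincide; use p* = (1.21−0.94)/(1.49−0.94) = 0.4909 for the latter.
Terminal payoffs: V(3,0)=0.0000, V(3,1)=0.0000, V(3,2)=373.5540, V(3,3)=592.1229
(2,0): S=158.1644. Δ = (V_up−V_dn)/(S_up−S_dn) = (0.0000−0.0000)/(235.6650−148.6745) = 0.0000. V = [p*·0.0000 + (1−p*)·0.0000]/1.21 = 0.0000. B = V − Δ·S = 0.0000.
(2,1): S=250.7074. Δ = (V_up−V_dn)/(S_up−S_dn) = (373.5540−0.0000)/(373.5540−235.6650) = 2.7091. V = [p*·373.5540 + (1−p*)·0.0000]/1.21 = 151.5546. B = V − Δ·S = -527.6345.
(2,2): S=397.3979. Δ = (V_up−V_dn)/(S_up−S_dn) = (592.1229−373.5540)/(592.1229−373.5540) = 1.0000. V = [p*·592.1229 + (1−p*)·373.5540]/1.21 = 397.3979. B = V − Δ·S = 0.0000.
(1,0): S=168.2600. Δ = (V_up−V_dn)/(S_up−S_dn) = (151.5546−0.0000)/(250.7074−158.1644) = 1.6377. V = [p*·151.5546 + (1−p*)·0.0000]/1.21 = 61.4872. B = V − Δ·S = -214.0666.
(1,1): S=266.7100. Δ = (V_up−V_dn)/(S_up−S_dn) = (397.3979−151.5546)/(397.3979−250.7074) = 1.6759. V = [p*·397.3979 + (1−p*)·151.5546]/1.21 = 224.9928. B = V − Δ·S = -221.9950.
(0,0): S=179.0000. Δ = (V_up−V_dn)/(S_up−S_dn) = (224.9928−61.4872)/(266.7100−168.2600) = 1.6608. V = [p*·224.9928 + (1−p*)·61.4872]/1.21 = 117.1517. B = V − Δ·S = -180.1312.
Check: Δ(0,0)·S0 + B(0,0) = 117.1517 = V0.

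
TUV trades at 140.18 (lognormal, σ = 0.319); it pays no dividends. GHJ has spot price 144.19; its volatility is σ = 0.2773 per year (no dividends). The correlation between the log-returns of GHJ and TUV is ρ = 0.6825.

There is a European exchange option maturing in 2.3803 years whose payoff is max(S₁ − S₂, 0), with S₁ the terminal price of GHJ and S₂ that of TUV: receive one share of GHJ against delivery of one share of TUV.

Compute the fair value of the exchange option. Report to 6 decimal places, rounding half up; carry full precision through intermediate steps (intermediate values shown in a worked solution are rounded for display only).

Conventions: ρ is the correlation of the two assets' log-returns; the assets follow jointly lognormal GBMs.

exchange price = 23.004301

σ_eff = √(σ₁² + σ₂² − 2ρσ₁σ₂) = √(0.2773² + 0.319² − 2·0.6825·0.2773·0.319) = 0.240645
d₁ = (ln(S₁/S₂) + (q₂ − q₁ + σ_eff²/2)T) / (σ_eff√T) = (ln(144.19/140.18) + (0.0 − 0.0 + 0.028955)·2.3803) / 0.371273 = 0.261604
d₂ = d₁ − σ_eff√T = 0.261604 − 0.371273 = -0.109669
N(d₁) = 0.603186,  N(d₂) = 0.456336
V = S₁·e^{−q₁T}·N(d₁) − S₂·e^{−q₂T}·N(d₂) = 86.973459 − 63.969159 = 23.004301
Key observation: the rate r is irrelevant here: denominating values in TUV turns the exchange into a ratio option on S₁/S₂, and discounting at r drops out.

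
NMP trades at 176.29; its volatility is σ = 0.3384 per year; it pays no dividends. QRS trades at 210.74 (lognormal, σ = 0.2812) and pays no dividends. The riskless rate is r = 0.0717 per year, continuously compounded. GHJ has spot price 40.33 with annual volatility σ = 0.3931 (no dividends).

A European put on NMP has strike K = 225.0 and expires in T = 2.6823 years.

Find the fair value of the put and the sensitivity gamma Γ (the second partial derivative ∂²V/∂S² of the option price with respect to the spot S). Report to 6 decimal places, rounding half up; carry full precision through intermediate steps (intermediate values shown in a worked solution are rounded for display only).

price = 44.344270
Γ = 0.004015

σ√T = 0.3384·√2.6823 = 0.554222
d₁ = (ln(S/K) + (r+σ²/2)T) / (σ√T) = (ln(176.29/225.0) + (0.0717+0.3384²/2)·2.6823) / 0.554222 = (-0.243970 + 0.345902) / 0.554222 = 0.183919
d₂ = d₁ − σ√T = 0.183919 − 0.554222 = -0.370303
e^{−rT} = 0.825042
N(−d₁) = 0.427038,  N(−d₂) = 0.644422
Put price V = K·e^{−rT}·N(−d₂) − S·N(−d₁) = 119.626880 − 75.282610 = 44.344270
φ(d₁) = (1/√(2π))·e^{−d₁²/2} = 0.392252
Γ = φ(d₁) / (S·σ·√T) = 0.004015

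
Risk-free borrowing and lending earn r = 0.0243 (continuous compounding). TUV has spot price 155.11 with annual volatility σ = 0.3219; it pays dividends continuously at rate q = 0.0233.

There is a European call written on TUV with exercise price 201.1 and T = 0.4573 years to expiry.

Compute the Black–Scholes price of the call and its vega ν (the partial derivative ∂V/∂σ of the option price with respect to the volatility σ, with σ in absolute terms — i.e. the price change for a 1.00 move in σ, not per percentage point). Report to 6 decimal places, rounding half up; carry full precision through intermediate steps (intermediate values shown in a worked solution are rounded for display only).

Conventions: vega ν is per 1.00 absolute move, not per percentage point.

σ√T = 0.3219·√0.4573 = 0.217682
d₁ = (ln(S/K) + (r−q+σ²/2)T) / (σ√T) = (ln(155.11/201.1) + (0.0243−0.0233+0.3219²/2)·0.4573) / 0.217682 = (-0.259668 + 0.024150) / 0.217682 = -1.081938
d₂ = d₁ − σ√T = -1.081938 − 0.217682 = -1.299619
e^{−rT} = 0.988949
e^{−qT} = 0.989401
N(d₁) = 0.139640,  N(d₂) = 0.096866
Call price V = S·e^{−qT}·N(d₁) − K·e^{−rT}·N(d₂) = 21.430021 − 19.264439 = 2.165582
φ(d₁) = (1/√(2π))·e^{−d₁²/2} = 0.222188
ν = S·e^{−qT}·φ(d₁)·√T = 23.058596

price = 2.165582
ν = 23.058596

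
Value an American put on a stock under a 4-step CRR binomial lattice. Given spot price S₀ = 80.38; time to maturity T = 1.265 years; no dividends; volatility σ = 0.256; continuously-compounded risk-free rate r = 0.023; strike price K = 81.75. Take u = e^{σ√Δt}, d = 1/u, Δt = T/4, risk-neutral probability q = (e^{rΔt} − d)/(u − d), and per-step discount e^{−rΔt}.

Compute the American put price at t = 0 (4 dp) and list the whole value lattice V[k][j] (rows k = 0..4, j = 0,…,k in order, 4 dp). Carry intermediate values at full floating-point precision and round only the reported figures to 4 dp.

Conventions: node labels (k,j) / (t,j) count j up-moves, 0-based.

Δt=0.31625  u=1.15484  d=0.86592  q=0.48934  discount=0.99275
step 4 (expiry): payoffs max(K−S,0) = 36.5586 21.4799 1.3700 0.0000 0.0000
k=3: (k=3,j=0): S=52.1890, K−S=29.5610, hold=28.9685 ⇒ V=29.5610 exercise | (k=3,j=1): S=69.6025, K−S=12.1475, hold=11.5550 ⇒ V=12.1475 exercise | (k=3,j=2): S=92.8263, K−S=0.0000, hold=0.6945 ⇒ V=0.6945 continue | (k=3,j=3): S=123.7989, K−S=0.0000, hold=0.0000 ⇒ V=0.0000 continue
k=2: (k=2,j=0): S=60.2701, K−S=21.4799, hold=20.8874 ⇒ V=21.4799 exercise | (k=2,j=1): S=80.3800, K−S=1.3700, hold=6.4957 ⇒ V=6.4957 continue | (k=2,j=2): S=107.1998, K−S=0.0000, hold=0.3521 ⇒ V=0.3521 continue
k=1: (k=1,j=0): S=69.6025, K−S=12.1475, hold=14.0450 ⇒ V=14.0450 continue | (k=1,j=1): S=92.8263, K−S=0.0000, hold=3.4641 ⇒ V=3.4641 continue
k=0: (k=0,j=0): S=80.3800, K−S=1.3700, hold=8.8031 ⇒ V=8.8031 continue

price = 8.8031
tree:
8.8031
14.0450 3.4641
21.4799 6.4957 0.3521
29.5610 12.1475 0.6945 0.0000
36.5586 21.4799 1.3700 0.0000 0.0000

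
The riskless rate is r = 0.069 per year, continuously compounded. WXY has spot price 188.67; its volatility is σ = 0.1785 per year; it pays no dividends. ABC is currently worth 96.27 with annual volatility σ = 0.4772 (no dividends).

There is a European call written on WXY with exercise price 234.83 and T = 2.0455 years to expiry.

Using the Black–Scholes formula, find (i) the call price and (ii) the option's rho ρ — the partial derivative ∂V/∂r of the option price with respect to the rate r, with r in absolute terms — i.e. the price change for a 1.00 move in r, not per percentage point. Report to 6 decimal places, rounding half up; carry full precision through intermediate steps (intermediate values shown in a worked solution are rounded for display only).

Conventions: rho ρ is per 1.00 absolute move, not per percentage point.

σ√T = 0.1785·√2.0455 = 0.255292
d₁ = (ln(S/K) + (r+σ²/2)T) / (σ√T) = (ln(188.67/234.83) + (0.069+0.1785²/2)·2.0455) / 0.255292 = (-0.218862 + 0.173727) / 0.255292 = -0.176800
d₂ = d₁ − σ√T = -0.176800 − 0.255292 = -0.432093
e^{−rT} = 0.868368
N(d₁) = 0.429833,  N(d₂) = 0.332837
Call price V = S·N(d₁) − K·e^{−rT}·N(d₂) = 81.096523 − 67.871756 = 13.224767
ρ = K·T·e^{−rT}·N(d₂) = 138.831677

price = 13.224767
ρ = 138.831677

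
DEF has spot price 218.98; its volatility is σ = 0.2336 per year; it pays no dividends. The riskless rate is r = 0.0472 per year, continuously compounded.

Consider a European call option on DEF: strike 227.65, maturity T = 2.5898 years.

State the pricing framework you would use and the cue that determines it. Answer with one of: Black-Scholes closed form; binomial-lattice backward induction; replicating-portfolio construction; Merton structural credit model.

Key observation: a European-exercise option on DEF struck at 227.65 — a GBM underlying with constant parameters — admits an analytic price: the data contain no early exercise, no discrete tree, no debt structure.

framework: Black-Scholes closed form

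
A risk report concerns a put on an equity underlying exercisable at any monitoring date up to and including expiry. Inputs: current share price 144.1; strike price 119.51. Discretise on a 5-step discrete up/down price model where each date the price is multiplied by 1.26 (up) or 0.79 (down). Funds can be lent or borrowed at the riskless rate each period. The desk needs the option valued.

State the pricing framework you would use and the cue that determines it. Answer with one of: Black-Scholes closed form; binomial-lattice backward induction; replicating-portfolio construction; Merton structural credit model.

Key observation: the defining feature is the embedded early-exercise option across 5 discrete dates on the spot-144.1 tree; pricing the strike-119.51 put means working backward with an exercise test at every node.

framework: binomial-lattice backward induction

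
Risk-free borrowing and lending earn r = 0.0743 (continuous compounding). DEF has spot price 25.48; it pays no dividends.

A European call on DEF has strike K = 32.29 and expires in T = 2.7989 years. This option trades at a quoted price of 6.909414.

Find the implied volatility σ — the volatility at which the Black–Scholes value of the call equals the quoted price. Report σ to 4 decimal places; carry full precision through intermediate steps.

At σ = 0.4309 the Black–Scholes value reproduces the quote:
σ√T = 0.4309·√2.7989 = 0.720892
d₁ = (ln(S/K) + (r+σ²/2)T) / (σ√T) = (ln(25.48/32.29) + (0.0743+0.4309²/2)·2.7989) / 0.720892 = (-0.236864 + 0.467801) / 0.720892 = 0.320349
d₂ = d₁ − σ√T = 0.320349 − 0.720892 = -0.400543
e^{−rT} = 0.812241
N(d₁) = 0.625648,  N(d₂) = 0.344378
V = S·N(d₁) − K·e^{−rT}·N(d₂) = 15.941515 − 9.032101 = 6.909414 (equal to the quote); since ∂V/∂σ > 0 for all σ, the implied volatility is unique

sigma = 0.4309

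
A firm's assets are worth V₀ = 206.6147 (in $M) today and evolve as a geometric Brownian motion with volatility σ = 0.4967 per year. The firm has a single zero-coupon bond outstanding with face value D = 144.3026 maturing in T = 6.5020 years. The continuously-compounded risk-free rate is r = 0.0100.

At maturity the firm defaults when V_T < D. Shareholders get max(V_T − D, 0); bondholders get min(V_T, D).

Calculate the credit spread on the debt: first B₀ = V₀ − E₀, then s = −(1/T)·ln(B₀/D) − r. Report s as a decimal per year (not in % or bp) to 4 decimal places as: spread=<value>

spread=0.0693

Apply the equity-as-call identities (strike 144.3026, horizon 6.5020 years):
d₁ = [ln(V₀/D) + (r + σ²/2)T] / (σ√T)
   = [ln(206.6147/144.3026) + (0.0100 + 0.5·0.4967²)·6.5020] / (0.4967·√6.5020)
   = [0.358943 + 0.867077] / 1.266536 = 0.968010
d₂ = d₁ − σ√T = 0.968010 − 1.266536 = -0.298526
N(d₁) = 0.833480,  N(d₂) = 0.382651,  e^(−rT) = 0.937049
E₀ = V₀·N(d₁) − D·e^(−rT)·N(d₂)
   = 206.6147·0.833480 − 144.3026·0.937049·0.382651 = 120.467798
B₀ = V₀ − E₀ = 206.6147 − 120.467798 = 86.146902
spread = −(1/T)·ln(B₀/D) − r = −(1/6.5020)·ln(86.146902/144.3026) − 0.0100 = 0.06933843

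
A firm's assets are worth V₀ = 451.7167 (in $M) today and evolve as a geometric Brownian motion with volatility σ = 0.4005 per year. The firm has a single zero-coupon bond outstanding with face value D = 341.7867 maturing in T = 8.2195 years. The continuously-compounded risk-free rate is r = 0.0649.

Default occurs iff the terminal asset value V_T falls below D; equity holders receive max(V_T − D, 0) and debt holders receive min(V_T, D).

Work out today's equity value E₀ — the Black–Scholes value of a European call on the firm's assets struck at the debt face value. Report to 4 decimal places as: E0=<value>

Work the structural quantities from V₀ = 451.7167 against face 341.7867:
d₁ = [ln(V₀/D) + (r + σ²/2)T] / (σ√T)
   = [ln(451.7167/341.7867) + (0.0649 + 0.5·0.4005²)·8.2195] / (0.4005·√8.2195)
   = [0.278868 + 1.192650] / 1.148220 = 1.281565
d₂ = d₁ − σ√T = 1.281565 − 1.148220 = 0.133345
N(d₁) = 0.900002,  N(d₂) = 0.553040,  e^(−rT) = 0.586580
E₀ = V₀·N(d₁) − D·e^(−rT)·N(d₂)
   = 451.7167·0.900002 − 341.7867·0.586580·0.553040 = 295.669740

E0=295.6697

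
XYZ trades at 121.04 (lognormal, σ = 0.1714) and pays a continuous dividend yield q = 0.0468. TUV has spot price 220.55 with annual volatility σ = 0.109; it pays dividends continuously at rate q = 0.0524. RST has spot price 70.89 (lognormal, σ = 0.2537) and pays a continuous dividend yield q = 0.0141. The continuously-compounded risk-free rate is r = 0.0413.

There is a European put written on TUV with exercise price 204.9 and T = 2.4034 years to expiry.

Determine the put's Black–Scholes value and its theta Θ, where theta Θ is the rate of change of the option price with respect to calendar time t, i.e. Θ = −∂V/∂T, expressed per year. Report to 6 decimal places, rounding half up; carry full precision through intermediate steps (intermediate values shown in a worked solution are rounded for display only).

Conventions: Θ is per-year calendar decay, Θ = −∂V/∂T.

price = 8.825021
Θ = -2.963560

σ√T = 0.109·√2.4034 = 0.168982
d₁ = (ln(S/K) + (r−q+σ²/2)T) / (σ√T) = (ln(220.55/204.9) + (0.0413−0.0524+0.109²/2)·2.4034) / 0.168982 = (0.073602 − 0.012400) / 0.168982 = 0.362182
d₂ = d₁ − σ√T = 0.362182 − 0.168982 = 0.193200
e^{−rT} = 0.905507
e^{−qT} = 0.881669
N(−d₁) = 0.358608,  N(−d₂) = 0.423401
Put price V = K·e^{−rT}·N(−d₂) − S·e^{−qT}·N(−d₁) = 78.557166 − 69.732144 = 8.825021
φ(d₁) = (1/√(2π))·e^{−d₁²/2} = 0.373616
Θ = −S·e^{−qT}·φ(d₁)·σ/(2√T) − q·S·e^{−qT}·N(−d₁) + r·K·e^{−rT}·N(−d₂) = −2.554006 − 3.653964 + 3.244411 = -2.963560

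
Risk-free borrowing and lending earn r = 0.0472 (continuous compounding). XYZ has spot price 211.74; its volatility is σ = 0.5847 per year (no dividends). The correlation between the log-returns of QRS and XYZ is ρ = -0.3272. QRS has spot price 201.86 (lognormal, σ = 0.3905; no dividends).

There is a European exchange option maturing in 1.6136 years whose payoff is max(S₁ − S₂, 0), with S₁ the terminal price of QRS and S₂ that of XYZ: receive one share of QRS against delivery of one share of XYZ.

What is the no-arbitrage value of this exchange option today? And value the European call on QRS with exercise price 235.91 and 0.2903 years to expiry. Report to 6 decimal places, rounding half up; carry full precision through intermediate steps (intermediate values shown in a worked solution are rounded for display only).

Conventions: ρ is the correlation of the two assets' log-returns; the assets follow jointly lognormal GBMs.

exchange price = 75.725788
price(QRS call K=235.91) = 6.766358

σ_eff = √(σ₁² + σ₂² − 2ρσ₁σ₂) = √(0.3905² + 0.5847² − 2·-0.3272·0.3905·0.5847) = 0.802359
d₁ = (ln(S₁/S₂) + (q₂ − q₁ + σ_eff²/2)T) / (σ_eff√T) = (ln(201.86/211.74) + (0.0 − 0.0 + 0.321890)·1.6136) / 1.019217 = 0.462725
d₂ = d₁ − σ_eff√T = 0.462725 − 1.019217 = -0.556492
N(d₁) = 0.678219,  N(d₂) = 0.288937
V = S₁·e^{−q₁T}·N(d₁) − S₂·e^{−q₂T}·N(d₂) = 136.905336 − 61.179548 = 75.725788
[vanilla: QRS call K=235.91]
σ√T = 0.3905·√0.2903 = 0.210399
d₁ = (ln(S/K) + (r+σ²/2)T) / (σ√T) = (ln(201.86/235.91) + (0.0472+0.3905²/2)·0.2903) / 0.210399 = (-0.155876 + 0.035836) / 0.210399 = -0.570533
d₂ = d₁ − σ√T = -0.570533 − 0.210399 = -0.780933
e^{−rT} = 0.986391
N(d₁) = 0.284158,  N(d₂) = 0.217421
price = S·N(d₁) − K·e^{−rT}·N(d₂) = 57.360142 − 50.593784 = 6.766358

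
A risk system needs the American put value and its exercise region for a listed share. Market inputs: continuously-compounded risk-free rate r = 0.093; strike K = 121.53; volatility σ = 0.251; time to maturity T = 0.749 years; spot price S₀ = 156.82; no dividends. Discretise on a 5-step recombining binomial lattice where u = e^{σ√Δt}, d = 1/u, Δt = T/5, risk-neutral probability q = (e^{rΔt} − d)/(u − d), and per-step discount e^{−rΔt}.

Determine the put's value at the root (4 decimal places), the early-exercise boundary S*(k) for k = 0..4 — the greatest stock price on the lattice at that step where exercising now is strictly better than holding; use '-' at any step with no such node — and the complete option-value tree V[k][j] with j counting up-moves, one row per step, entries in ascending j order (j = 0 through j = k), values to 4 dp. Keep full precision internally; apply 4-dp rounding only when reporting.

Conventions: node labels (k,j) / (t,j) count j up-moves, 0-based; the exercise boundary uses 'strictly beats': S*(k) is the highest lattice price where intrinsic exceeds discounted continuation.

params: Δt=0.14980 u=1.10202 d=0.90742 q=0.54782 e^(-rΔt)=0.98617
t_5 payoffs: 25.0473 4.3563 0.0000 0.0000 0.0000 0.0000
t_4: node(4,0) S=106.3261 payoff=15.2039 vs cont=13.5226 → 15.2039 [stop]  node(4,1) S=129.1280 payoff=0.0000 vs cont=1.9426 → 1.9426 [wait]  node(4,2) S=156.8200 payoff=0.0000 vs cont=0.0000 → 0.0000 [wait]  node(4,3) S=190.4506 payoff=0.0000 vs cont=0.0000 → 0.0000 [wait]  node(4,4) S=231.2934 payoff=0.0000 vs cont=0.0000 → 0.0000 [wait]  ⇒ S*(4)=106.3261
t_3: node(3,0) S=117.1737 payoff=4.3563 vs cont=7.8292 → 7.8292 [wait]  node(3,1) S=142.3020 payoff=0.0000 vs cont=0.8662 → 0.8662 [wait]  node(3,2) S=172.8192 payoff=0.0000 vs cont=0.0000 → 0.0000 [wait]  node(3,3) S=209.8808 payoff=0.0000 vs cont=0.0000 → 0.0000 [wait]  ⇒ S*(3)=-
t_2: node(2,0) S=129.1280 payoff=0.0000 vs cont=3.9592 → 3.9592 [wait]  node(2,1) S=156.8200 payoff=0.0000 vs cont=0.3863 → 0.3863 [wait]  node(2,2) S=190.4506 payoff=0.0000 vs cont=0.0000 → 0.0000 [wait]  ⇒ S*(2)=-
t_1: node(1,0) S=142.3020 payoff=0.0000 vs cont=1.9742 → 1.9742 [wait]  node(1,1) S=172.8192 payoff=0.0000 vs cont=0.1722 → 0.1722 [wait]  ⇒ S*(1)=-
t_0: node(0,0) S=156.8200 payoff=0.0000 vs cont=0.9734 → 0.9734 [wait]  ⇒ S*(0)=-

price = 0.9734
boundary = - - - - 106.3261
tree:
0.9734
1.9742 0.1722
3.9592 0.3863 0.0000
7.8292 0.8662 0.0000 0.0000
15.2039 1.9426 0.0000 0.0000 0.0000
25.0473 4.3563 0.0000 0.0000 0.0000 0.0000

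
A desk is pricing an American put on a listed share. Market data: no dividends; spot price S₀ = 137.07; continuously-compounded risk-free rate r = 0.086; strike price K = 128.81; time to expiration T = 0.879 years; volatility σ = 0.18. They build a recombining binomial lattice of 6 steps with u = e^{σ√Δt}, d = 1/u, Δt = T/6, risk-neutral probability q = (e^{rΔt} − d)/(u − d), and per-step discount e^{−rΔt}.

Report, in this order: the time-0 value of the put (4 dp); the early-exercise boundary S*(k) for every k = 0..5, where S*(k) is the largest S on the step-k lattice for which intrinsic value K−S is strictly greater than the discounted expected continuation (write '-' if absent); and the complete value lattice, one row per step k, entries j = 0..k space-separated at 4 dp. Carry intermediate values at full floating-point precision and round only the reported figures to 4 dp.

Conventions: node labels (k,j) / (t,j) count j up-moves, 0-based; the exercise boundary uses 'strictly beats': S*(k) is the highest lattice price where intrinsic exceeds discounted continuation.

Δt=0.14650, u=1.07132, d=0.93342, q=0.57472, disc=e^(-rΔt)=0.98748
k=6 terminal: V=max(K-S,0) → 38.1498 24.7561 9.3836 0.0000 0.0000 0.0000 0.0000
k=5: j=0 S=97.1265 intr=31.6835 cont=30.0708 V=31.6835[EX]; j=1 S=111.4755 intr=17.3345 cont=15.7218 V=17.3345[EX]; j=2 S=127.9444 intr=0.8656 cont=3.9406 V=3.9406[hold]; j=3 S=146.8464 intr=0.0000 cont=0.0000 V=0.0000[hold]; j=4 S=168.5409 intr=0.0000 cont=0.0000 V=0.0000[hold]; j=5 S=193.4404 intr=0.0000 cont=0.0000 V=0.0000[hold]  S*(5)=111.4755
k=4: j=0 S=104.0539 intr=24.7561 cont=23.1434 V=24.7561[EX]; j=1 S=119.4264 intr=9.3836 cont=9.5161 V=9.5161[hold]; j=2 S=137.0700 intr=0.0000 cont=1.6549 V=1.6549[hold]; j=3 S=157.3201 intr=0.0000 cont=0.0000 V=0.0000[hold]; j=4 S=180.5620 intr=0.0000 cont=0.0000 V=0.0000[hold]  S*(4)=104.0539
k=3: j=0 S=111.4755 intr=17.3345 cont=15.7970 V=17.3345[EX]; j=1 S=127.9444 intr=0.8656 cont=4.9355 V=4.9355[hold]; j=2 S=146.8464 intr=0.0000 cont=0.6950 V=0.6950[hold]; j=3 S=168.5409 intr=0.0000 cont=0.0000 V=0.0000[hold]  S*(3)=111.4755
k=2: j=0 S=119.4264 intr=9.3836 cont=10.0807 V=10.0807[hold]; j=1 S=137.0700 intr=0.0000 cont=2.4671 V=2.4671[hold]; j=2 S=157.3201 intr=0.0000 cont=0.2919 V=0.2919[hold]  S*(2)=-
k=1: j=0 S=127.9444 intr=0.8656 cont=5.6335 V=5.6335[hold]; j=1 S=146.8464 intr=0.0000 cont=1.2017 V=1.2017[hold]  S*(1)=-
k=0: j=0 S=137.0700 intr=0.0000 cont=3.0478 V=3.0478[hold]  S*(0)=-

price = 3.0478
boundary = - - - 111.4755 104.0539 111.4755
tree:
3.0478
5.6335 1.2017
10.0807 2.4671 0.2919
17.3345 4.9355 0.6950 0.0000
24.7561 9.5161 1.6549 0.0000 0.0000
31.6835 17.3345 3.9406 0.0000 0.0000 0.0000
38.1498 24.7561 9.3836 0.0000 0.0000 0.0000 0.0000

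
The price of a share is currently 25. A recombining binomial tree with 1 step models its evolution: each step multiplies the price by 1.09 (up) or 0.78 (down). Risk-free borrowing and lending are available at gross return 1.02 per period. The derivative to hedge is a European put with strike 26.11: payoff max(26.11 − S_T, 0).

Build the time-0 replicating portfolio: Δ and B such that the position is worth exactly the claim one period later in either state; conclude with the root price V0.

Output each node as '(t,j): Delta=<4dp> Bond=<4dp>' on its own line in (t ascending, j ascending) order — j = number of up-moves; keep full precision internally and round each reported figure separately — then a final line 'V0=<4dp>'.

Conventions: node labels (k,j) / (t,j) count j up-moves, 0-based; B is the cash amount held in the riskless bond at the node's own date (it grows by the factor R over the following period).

(0,0): Delta=-0.8529 Bond=22.7859
V0=1.4633

Risk-neutral probability p* = (R−d)/(u−d) = (1.02−0.78)/(1.09−0.78) = 0.7742.
Payoffs at expiry: V(1,0)=6.6100, V(1,1)=0.0000
(0,0): S=25.0000. Δ = (V_up−V_dn)/(S_up−S_dn) = (0.0000−6.6100)/(27.2500−19.5000) = -0.8529. V = [p*·0.0000 + (1−p*)·6.6100]/1.02 = 1.4633. B = V − Δ·S = 22.7859.
Verification: the root portfolio costs Δ(0,0)·S0 + B(0,0) = 1.4633, matching V0.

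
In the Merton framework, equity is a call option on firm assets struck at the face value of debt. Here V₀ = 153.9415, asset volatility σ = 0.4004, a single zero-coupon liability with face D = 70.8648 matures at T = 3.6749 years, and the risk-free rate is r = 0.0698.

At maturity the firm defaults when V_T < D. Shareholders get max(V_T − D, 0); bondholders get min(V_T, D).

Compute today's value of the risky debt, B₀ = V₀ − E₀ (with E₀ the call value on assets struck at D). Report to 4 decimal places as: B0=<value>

Apply the equity-as-call identities (strike 70.8648, horizon 3.6749 years):
d₁ = [ln(V₀/D) + (r + σ²/2)T] / (σ√T)
   = [ln(153.9415/70.8648) + (0.0698 + 0.5·0.4004²)·3.6749] / (0.4004·√3.6749)
   = [0.775799 + 0.551088] / 0.767568 = 1.728690
d₂ = d₁ − σ√T = 1.728690 − 0.767568 = 0.961122
N(d₁) = 0.958068,  N(d₂) = 0.831755,  e^(−rT) = 0.773749
E₀ = V₀·N(d₁) − D·e^(−rT)·N(d₂)
   = 153.9415·0.958068 − 70.8648·0.773749·0.831755 = 101.879983
B₀ = V₀ − E₀ = 153.9415 − 101.879983 = 52.061517

B0=52.0615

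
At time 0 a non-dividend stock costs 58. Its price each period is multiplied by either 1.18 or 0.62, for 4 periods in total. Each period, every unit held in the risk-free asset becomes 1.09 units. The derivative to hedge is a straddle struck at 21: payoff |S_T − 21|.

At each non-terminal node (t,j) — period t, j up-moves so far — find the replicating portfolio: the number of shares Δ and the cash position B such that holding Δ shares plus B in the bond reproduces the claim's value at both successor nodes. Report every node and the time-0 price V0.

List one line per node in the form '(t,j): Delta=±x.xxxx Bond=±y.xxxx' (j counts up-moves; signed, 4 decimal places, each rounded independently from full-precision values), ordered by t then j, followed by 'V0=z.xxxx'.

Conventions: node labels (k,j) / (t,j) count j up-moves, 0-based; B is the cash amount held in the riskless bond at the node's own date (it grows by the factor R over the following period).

(0,0): Delta=0.9840 Bond=-13.8430
(1,0): Delta=0.8775 Bond=-11.2619
(1,1): Delta=0.9947 Bond=-15.8217
(2,0): Delta=0.2388 Bond=1.9648
(2,1): Delta=0.9418 Bond=-15.0023
(2,2): Delta=1.0000 Bond=-17.6753
(3,0): Delta=-1.0000 Bond=19.2661
(3,1): Delta=0.3635 Bond=-1.1375
(3,2): Delta=1.0000 Bond=-19.2661
(3,3): Delta=1.0000 Bond=-19.2661
V0=43.2274

Under the risk-neutral measure, an up-move has probability p* = (R−d)/(u−d) = 0.8393 and values discount at R = 1.09.
Terminal payoffs: V(4,0)=12.4297, V(4,1)=4.6888, V(4,2)=10.0438, V(4,3)=38.0834, V(4,4)=91.4491
Node (3,0) S=13.8230: V=(p*·4.6888+(1−p*)·12.4297)/1.09=5.4430; Δ=(4.6888−12.4297)/(16.3112−8.5703)=-1.0000; B=V−Δ·S=19.2661
Node (3,1) S=26.3083: V=(p*·10.0438+(1−p*)·4.6888)/1.09=8.4250; Δ=(10.0438−4.6888)/(31.0438−16.3112)=0.3635; B=V−Δ·S=-1.1375
Node (3,2) S=50.0707: V=(p*·38.0834+(1−p*)·10.0438)/1.09=30.8046; Δ=(38.0834−10.0438)/(59.0834−31.0438)=1.0000; B=V−Δ·S=-19.2661
Node (3,3) S=95.2959: V=(p*·91.4491+(1−p*)·38.0834)/1.09=76.0298; Δ=(91.4491−38.0834)/(112.4491−59.0834)=1.0000; B=V−Δ·S=-19.2661
Node (2,0) S=22.2952: V=(p*·8.4250+(1−p*)·5.4430)/1.09=7.2897; Δ=(8.4250−5.4430)/(26.3083−13.8230)=0.2388; B=V−Δ·S=1.9648
Node (2,1) S=42.4328: V=(p*·30.8046+(1−p*)·8.4250)/1.09=24.9614; Δ=(30.8046−8.4250)/(50.0707−26.3083)=0.9418; B=V−Δ·S=-15.0023
Node (2,2) S=80.7592: V=(p*·76.0298+(1−p*)·30.8046)/1.09=63.0839; Δ=(76.0298−30.8046)/(95.2959−50.0707)=1.0000; B=V−Δ·S=-17.6753
Node (1,0) S=35.9600: V=(p*·24.9614+(1−p*)·7.2897)/1.09=20.2948; Δ=(24.9614−7.2897)/(42.4328−22.2952)=0.8775; B=V−Δ·S=-11.2619
Node (1,1) S=68.4400: V=(p*·63.0839+(1−p*)·24.9614)/1.09=52.2542; Δ=(63.0839−24.9614)/(80.7592−42.4328)=0.9947; B=V−Δ·S=-15.8217
Node (0,0) S=58.0000: V=(p*·52.2542+(1−p*)·20.2948)/1.09=43.2274; Δ=(52.2542−20.2948)/(68.4400−35.9600)=0.9840; B=V−Δ·S=-13.8430
Verification: the root portfolio costs Δ(0,0)·S0 + B(0,0) = 43.2274, matching V0.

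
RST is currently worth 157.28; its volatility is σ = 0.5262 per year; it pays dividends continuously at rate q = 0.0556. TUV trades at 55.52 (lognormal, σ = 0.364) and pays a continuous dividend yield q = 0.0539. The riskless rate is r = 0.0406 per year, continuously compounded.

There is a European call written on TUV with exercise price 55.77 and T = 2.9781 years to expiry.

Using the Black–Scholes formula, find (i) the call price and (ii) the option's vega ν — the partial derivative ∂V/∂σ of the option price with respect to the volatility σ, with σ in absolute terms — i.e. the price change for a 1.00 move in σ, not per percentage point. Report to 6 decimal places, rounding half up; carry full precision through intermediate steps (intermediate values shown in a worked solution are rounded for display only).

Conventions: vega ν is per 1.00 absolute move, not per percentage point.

price = 10.883200
ν = 31.601067

σ√T = 0.364·√2.9781 = 0.628161
d₁ = (ln(S/K) + (r−q+σ²/2)T) / (σ√T) = (ln(55.52/55.77) + (0.0406−0.0539+0.364²/2)·2.9781) / 0.628161 = (-0.004493 + 0.157684) / 0.628161 = 0.243873
d₂ = d₁ − σ√T = 0.243873 − 0.628161 = -0.384288
e^{−rT} = 0.886113
e^{−qT} = 0.851701
N(d₁) = 0.596335,  N(d₂) = 0.350383
Call price V = S·e^{−qT}·N(d₁) − K·e^{−rT}·N(d₂) = 28.198587 − 17.315387 = 10.883200
φ(d₁) = (1/√(2π))·e^{−d₁²/2} = 0.387254
ν = S·e^{−qT}·φ(d₁)·√T = 31.601067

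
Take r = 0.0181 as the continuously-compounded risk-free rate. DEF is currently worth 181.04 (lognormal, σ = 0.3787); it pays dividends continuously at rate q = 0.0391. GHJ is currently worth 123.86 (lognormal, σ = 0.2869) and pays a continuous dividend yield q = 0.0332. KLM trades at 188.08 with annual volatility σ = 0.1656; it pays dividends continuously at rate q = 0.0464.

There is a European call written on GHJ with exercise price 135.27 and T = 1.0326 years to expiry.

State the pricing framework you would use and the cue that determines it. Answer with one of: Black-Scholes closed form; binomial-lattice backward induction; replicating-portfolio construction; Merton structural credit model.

Key observation: with GHJ following a GBM at constant σ and r, the European call struck at 135.27 prices in closed form — nothing here needs a stepwise model or a balance sheet.

framework: Black-Scholes closed form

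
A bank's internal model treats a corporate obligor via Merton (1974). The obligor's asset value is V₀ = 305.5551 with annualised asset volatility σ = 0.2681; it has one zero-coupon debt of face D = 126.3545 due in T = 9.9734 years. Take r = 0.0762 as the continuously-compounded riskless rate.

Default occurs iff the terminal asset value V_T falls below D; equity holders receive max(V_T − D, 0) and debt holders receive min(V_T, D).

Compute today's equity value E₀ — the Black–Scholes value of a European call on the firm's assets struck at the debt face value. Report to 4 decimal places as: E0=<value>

Equity is a call on the firm's assets struck at D = 126.3545:
d₁ = [ln(V₀/D) + (r + σ²/2)T] / (σ√T)
   = [ln(305.5551/126.3545) + (0.0762 + 0.5·0.2681²)·9.9734] / (0.2681·√9.9734)
   = [0.883039 + 1.118405] / 0.846678 = 2.363878
d₂ = d₁ − σ√T = 2.363878 − 0.846678 = 1.517199
N(d₁) = 0.990958,  N(d₂) = 0.935392,  e^(−rT) = 0.467679
E₀ = V₀·N(d₁) − D·e^(−rT)·N(d₂)
   = 305.5551·0.990958 − 126.3545·0.467679·0.935392 = 247.516716

E0=247.5167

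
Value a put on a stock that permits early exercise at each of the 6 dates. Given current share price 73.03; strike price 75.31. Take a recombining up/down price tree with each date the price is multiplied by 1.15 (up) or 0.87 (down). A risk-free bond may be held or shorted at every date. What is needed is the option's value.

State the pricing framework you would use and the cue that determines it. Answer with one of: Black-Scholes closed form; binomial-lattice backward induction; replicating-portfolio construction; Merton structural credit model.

framework: binomial-lattice backward induction

Key observation: the put (strike 75.31 on spot 73.03) is American-style on a 6-step discrete price model, so the early-exercise decision at every node requires stepwise backward valuation — a closed form cannot price the exercise right.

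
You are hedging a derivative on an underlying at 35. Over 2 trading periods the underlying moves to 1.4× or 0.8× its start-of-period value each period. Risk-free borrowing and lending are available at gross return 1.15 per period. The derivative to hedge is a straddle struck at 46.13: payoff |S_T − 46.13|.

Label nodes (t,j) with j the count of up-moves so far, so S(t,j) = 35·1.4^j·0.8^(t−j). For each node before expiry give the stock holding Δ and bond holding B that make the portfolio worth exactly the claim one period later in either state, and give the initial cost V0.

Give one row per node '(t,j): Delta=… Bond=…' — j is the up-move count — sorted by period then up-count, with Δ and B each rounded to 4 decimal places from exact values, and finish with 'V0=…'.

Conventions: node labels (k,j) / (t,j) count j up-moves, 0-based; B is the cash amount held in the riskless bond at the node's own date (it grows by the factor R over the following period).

(0,0): Delta=0.0855 Bond=8.4512
(1,0): Delta=-1.0000 Bond=40.1130
(1,1): Delta=0.5286 Bond=-11.9913
V0=11.4439

No-arbitrage ⇒ martingale measure with p* = (R−d)/(u−d) = 0.5833.
Terminal payoffs: V(2,0)=23.7300, V(2,1)=6.9300, V(2,2)=22.4700
(1,0): S=28.0000. Δ = (V_up−V_dn)/(S_up−S_dn) = (6.9300−23.7300)/(39.2000−22.4000) = -1.0000. V = [p*·6.9300 + (1−p*)·23.7300]/1.15 = 12.1130. B = V − Δ·S = 40.1130.
(1,1): S=49.0000. Δ = (V_up−V_dn)/(S_up−S_dn) = (22.4700−6.9300)/(68.6000−39.2000) = 0.5286. V = [p*·22.4700 + (1−p*)·6.9300]/1.15 = 13.9087. B = V − Δ·S = -11.9913.
(0,0): S=35.0000. Δ = (V_up−V_dn)/(S_up−S_dn) = (13.9087−12.1130)/(49.0000−28.0000) = 0.0855. V = [p*·13.9087 + (1−p*)·12.1130]/1.15 = 11.4439. B = V − Δ·S = 8.4512.
As a check, the time-0 holding Δ(0,0)·S0 + B(0,0) comes to 11.4439 — exactly V0.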